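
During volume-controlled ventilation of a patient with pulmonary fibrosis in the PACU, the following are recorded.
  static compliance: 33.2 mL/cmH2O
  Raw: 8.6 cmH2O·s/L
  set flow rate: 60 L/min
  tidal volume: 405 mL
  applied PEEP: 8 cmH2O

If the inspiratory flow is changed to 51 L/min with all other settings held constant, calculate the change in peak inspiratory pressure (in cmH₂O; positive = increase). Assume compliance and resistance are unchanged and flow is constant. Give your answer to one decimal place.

Flow: 60 L/min ÷ 60 = 1 L/s.
New flow: 51 L/min ÷ 60 = 0.85 L/s.
PIP = Vt/C + R·V̇ + PEEP (constant-flow equation of motion).
Only the resistive term changes: ΔPIP = R × ΔV̇ = 8.6 × (0.85 − 1) = 8.6 × -0.15 = -1.29 cmH2O.

-1.3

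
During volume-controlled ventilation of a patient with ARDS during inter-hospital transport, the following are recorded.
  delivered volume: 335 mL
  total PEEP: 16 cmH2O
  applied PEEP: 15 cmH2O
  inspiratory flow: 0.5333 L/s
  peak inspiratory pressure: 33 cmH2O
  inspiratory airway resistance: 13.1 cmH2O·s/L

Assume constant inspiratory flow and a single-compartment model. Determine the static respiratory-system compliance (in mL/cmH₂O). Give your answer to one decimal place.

33.5

Total PEEP = 16 cmH2O (set 15 + intrinsic 1); this is the baseline alveolar pressure.
Equation of motion (constant flow): PIP = Vt/C + R·V̇ + PEEP.
Vt/C = PIP − R·V̇ − PEEP = 33 − 13.1×0.5333 − 16 = 33 − 6.986 − 16 = 10.014 cmH2O.
C = Vt / 10.014 = 335 / 10.014 = 33.453 mL/cmH2O.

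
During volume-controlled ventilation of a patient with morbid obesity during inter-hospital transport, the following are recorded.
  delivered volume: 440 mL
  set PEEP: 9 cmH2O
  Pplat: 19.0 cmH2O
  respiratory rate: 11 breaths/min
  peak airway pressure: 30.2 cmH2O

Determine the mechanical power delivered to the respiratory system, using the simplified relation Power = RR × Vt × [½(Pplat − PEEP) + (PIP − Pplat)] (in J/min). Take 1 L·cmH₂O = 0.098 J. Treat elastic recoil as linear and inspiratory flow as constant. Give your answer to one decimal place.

7.7

Per-breath work = Vt × [½(Pplat−PEEP) + (PIP−Pplat)] = 0.440 × [0.5×10.0 + 11.2] = 0.440 × 16.2 = 7.128 L·cmH2O.
Power = 11 × 7.128 = 78.408 L·cmH2O/min.
× 0.098 J/(L·cmH2O) → 7.684 J/min.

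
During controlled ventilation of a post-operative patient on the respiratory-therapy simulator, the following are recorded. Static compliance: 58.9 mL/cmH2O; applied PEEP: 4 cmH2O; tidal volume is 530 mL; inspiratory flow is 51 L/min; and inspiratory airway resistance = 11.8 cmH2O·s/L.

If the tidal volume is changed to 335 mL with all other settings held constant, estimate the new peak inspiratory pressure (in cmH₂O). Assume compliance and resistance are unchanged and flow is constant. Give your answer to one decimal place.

19.7

Flow: 51 L/min ÷ 60 = 0.85 L/s.
PIP = Vt/C + R·V̇ + PEEP (constant-flow equation of motion).
Only the elastic term changes: ΔPIP = ΔVt / C = (335 − 530) / 58.9 = -3.311 cmH2O.
Original PIP = 530/58.9 + 11.8×0.85 + 4 = 23.028 cmH2O; new PIP = 23.028 + (-3.311) = 19.717 cmH2O.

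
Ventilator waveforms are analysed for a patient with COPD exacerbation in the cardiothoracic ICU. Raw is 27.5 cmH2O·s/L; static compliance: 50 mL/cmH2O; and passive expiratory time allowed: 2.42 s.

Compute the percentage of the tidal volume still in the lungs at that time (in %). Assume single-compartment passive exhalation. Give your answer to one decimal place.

17.2

τ = R × C = 27.5 × 50 mL/cmH2O = 27.5 × 0.050 L/cmH2O = 1.375 s.
Passive exhalation: V(t)/V₀ = e^(−t/τ) = e^(−2.42/1.375) = 0.172.
Fraction remaining = 0.172 → 17.2%.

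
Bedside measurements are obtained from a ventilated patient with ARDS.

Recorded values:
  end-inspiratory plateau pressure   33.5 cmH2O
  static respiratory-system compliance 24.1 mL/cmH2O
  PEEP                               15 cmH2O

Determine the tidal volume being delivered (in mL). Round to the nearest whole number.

446

Vt = Cstat × (Pplat − PEEP) = 24.1 × (33.5 − 15) = 24.1 × 18.5 = 445.85 mL.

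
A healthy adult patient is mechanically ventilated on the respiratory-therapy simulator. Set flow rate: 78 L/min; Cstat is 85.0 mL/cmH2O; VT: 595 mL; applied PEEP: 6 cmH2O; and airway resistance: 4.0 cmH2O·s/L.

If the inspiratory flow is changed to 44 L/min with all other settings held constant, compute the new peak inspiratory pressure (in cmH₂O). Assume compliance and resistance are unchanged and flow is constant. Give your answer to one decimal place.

15.9

Flow: 78 L/min ÷ 60 = 1.3 L/s.
New flow: 44 L/min ÷ 60 = 0.7333 L/s.
PIP = Vt/C + R·V̇ + PEEP (constant-flow equation of motion).
Only the resistive term changes: ΔPIP = R × ΔV̇ = 4.0 × (0.7333 − 1.3) = 4.0 × -0.5667 = -2.267 cmH2O.
Original PIP = 595/85.0 + 4.0×1.3 + 6 = 18.2 cmH2O; new PIP = 18.2 + (-2.267) = 15.933 cmH2O.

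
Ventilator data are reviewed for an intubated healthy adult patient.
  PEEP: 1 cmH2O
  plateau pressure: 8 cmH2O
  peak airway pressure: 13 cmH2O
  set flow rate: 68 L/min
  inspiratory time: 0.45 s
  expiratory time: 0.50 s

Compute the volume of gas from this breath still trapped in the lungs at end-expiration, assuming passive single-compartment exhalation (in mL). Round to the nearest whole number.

108

Flow: 68 L/min ÷ 60 = 1.1333 L/s.
Vt = flow × Ti = 1.1333 L/s × 0.45 s × 1000 mL/L = 509.99 mL.
R = (PIP − Pplat)/V̇ = (13 − 8) / 1.1333 = 5.0/1.1333 = 4.412 cmH2O·s/L.
C = Vt/(Pplat − PEEP) = 509.99 / (8 − 1) = 509.99/7.0 = 72.856 mL/cmH2O.
τ = R × C = 4.412 × 0.07286 L/cmH2O = 0.3215 s.
Fraction remaining = e^(−Te/τ) = e^(−0.50/0.3215) = 0.2111.
Trapped volume = 509.99 × 0.2111 = 107.66 mL.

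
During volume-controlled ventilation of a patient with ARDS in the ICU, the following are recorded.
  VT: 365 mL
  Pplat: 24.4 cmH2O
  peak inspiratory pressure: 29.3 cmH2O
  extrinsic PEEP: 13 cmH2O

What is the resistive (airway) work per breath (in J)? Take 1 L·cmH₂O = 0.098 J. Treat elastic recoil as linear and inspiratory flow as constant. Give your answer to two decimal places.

0.18

With constant inspiratory flow the resistive pressure is constant at PIP − Pplat = 29.3 − 24.4 = 4.9 cmH2O, so resistive work = 4.9 × 0.365 = 1.789 L·cmH2O.
× 0.098 J/(L·cmH2O) → 0.1753 J.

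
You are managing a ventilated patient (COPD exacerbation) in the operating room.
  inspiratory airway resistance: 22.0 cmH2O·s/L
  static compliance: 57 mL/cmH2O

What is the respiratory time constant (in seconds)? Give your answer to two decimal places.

1.25

τ = R × C = 22.0 × 57 mL/cmH2O = 22.0 × 0.057 L/cmH2O = 1.254 s.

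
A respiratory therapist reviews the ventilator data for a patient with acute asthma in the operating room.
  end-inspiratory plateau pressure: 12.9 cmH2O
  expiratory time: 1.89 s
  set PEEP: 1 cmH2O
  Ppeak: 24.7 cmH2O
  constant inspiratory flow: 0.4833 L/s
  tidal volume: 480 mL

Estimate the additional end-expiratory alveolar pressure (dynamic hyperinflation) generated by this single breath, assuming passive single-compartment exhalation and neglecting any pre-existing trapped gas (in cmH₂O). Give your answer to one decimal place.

1.7

R = (PIP − Pplat)/V̇ = (24.7 − 12.9) / 0.4833 = 11.8/0.4833 = 24.415 cmH2O·s/L.
C = Vt/(Pplat − PEEP) = 480.0 / (12.9 − 1) = 480.0/11.9 = 40.336 mL/cmH2O.
τ = R × C = 24.415 × 0.04034 L/cmH2O = 0.9849 s.
Fraction remaining = e^(−Te/τ) = e^(−1.89/0.9849) = 0.1468; trapped volume = 480.0 × 0.1468 = 70.464 mL.
Additional alveolar pressure from trapping ≈ V_trapped / C = 70.464 / 40.336 = 1.747 cmH2O.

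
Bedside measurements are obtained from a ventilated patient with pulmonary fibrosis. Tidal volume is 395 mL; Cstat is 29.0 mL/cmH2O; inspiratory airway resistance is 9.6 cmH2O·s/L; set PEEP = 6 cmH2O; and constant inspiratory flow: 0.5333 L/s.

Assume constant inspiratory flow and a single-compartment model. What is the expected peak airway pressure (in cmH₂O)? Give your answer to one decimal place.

24.7

Equation of motion (constant flow): PIP = Vt/C + R·V̇ + PEEP.
PIP = 395/29.0 + 9.6×0.5333 + 6 = 13.621 + 5.12 + 6 = 24.741 cmH2O.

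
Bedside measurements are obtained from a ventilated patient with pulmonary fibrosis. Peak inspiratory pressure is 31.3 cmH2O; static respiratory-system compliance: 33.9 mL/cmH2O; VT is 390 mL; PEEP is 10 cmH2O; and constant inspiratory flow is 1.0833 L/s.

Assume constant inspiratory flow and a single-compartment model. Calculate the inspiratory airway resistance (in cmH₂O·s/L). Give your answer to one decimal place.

9.0

Equation of motion (constant flow): PIP = Vt/C + R·V̇ + PEEP.
R·V̇ = PIP − Vt/C − PEEP = 31.3 − 390/33.9 − 10 = 31.3 − 11.504 − 10 = 9.796 cmH2O.
R = 9.796 / 1.0833 = 9.043 cmH2O·s/L.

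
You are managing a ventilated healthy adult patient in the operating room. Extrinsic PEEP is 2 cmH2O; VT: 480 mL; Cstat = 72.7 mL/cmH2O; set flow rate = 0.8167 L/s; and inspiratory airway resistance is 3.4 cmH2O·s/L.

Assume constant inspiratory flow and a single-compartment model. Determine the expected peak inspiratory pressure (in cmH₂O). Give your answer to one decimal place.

11.4

Equation of motion (constant flow): PIP = Vt/C + R·V̇ + PEEP.
PIP = 480/72.7 + 3.4×0.8167 + 2 = 6.602 + 2.777 + 2 = 11.379 cmH2O.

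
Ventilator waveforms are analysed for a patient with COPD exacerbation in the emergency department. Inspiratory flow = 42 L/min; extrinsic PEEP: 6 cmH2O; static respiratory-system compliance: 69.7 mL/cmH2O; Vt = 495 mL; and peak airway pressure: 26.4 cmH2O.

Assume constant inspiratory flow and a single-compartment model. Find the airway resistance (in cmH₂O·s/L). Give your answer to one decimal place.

19.0

Flow: 42 L/min ÷ 60 = 0.7 L/s.
Equation of motion (constant flow): PIP = Vt/C + R·V̇ + PEEP.
R·V̇ = PIP − Vt/C − PEEP = 26.4 − 495/69.7 − 6 = 26.4 − 7.102 − 6 = 13.298 cmH2O.
R = 13.298 / 0.7 = 18.997 cmH2O·s/L.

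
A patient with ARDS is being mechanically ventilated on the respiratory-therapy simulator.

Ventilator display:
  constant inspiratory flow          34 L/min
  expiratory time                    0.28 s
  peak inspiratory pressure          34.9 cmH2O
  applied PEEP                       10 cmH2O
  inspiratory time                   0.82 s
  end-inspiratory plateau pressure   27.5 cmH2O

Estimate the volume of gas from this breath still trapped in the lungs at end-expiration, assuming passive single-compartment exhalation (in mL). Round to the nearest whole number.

207

Flow: 34 L/min ÷ 60 = 0.5667 L/s.
Vt = flow × Ti = 0.5667 L/s × 0.82 s × 1000 mL/L = 464.69 mL.
R = (PIP − Pplat)/V̇ = (34.9 − 27.5) / 0.5667 = 7.4/0.5667 = 13.058 cmH2O·s/L.
C = Vt/(Pplat − PEEP) = 464.69 / (27.5 − 10) = 464.69/17.5 = 26.554 mL/cmH2O.
τ = R × C = 13.058 × 0.02655 L/cmH2O = 0.3467 s.
Fraction remaining = e^(−Te/τ) = e^(−0.28/0.3467) = 0.4459.
Trapped volume = 464.69 × 0.4459 = 207.21 mL.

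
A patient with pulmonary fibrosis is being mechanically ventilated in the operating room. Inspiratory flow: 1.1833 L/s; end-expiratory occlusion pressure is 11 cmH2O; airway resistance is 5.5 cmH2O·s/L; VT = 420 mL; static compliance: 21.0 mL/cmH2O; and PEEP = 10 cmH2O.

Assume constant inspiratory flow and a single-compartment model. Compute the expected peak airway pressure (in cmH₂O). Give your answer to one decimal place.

Total PEEP = 11 cmH2O (set 10 + intrinsic 1); this is the baseline alveolar pressure.
Equation of motion (constant flow): PIP = Vt/C + R·V̇ + PEEP.
PIP = 420/21.0 + 5.5×1.1833 + 11 = 20.0 + 6.508 + 11 = 37.508 cmH2O.

37.5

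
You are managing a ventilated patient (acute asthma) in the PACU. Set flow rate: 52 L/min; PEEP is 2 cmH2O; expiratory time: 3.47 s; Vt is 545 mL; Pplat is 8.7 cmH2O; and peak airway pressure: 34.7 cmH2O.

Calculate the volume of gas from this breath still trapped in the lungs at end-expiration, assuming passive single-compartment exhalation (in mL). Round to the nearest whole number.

131

Flow: 52 L/min ÷ 60 = 0.8667 L/s.
R = (PIP − Pplat)/V̇ = (34.7 − 8.7) / 0.8667 = 26.0/0.8667 = 29.999 cmH2O·s/L.
C = Vt/(Pplat − PEEP) = 545.0 / (8.7 − 2) = 545.0/6.7 = 81.343 mL/cmH2O.
τ = R × C = 29.999 × 0.08134 L/cmH2O = 2.44 s.
Fraction remaining = e^(−Te/τ) = e^(−3.47/2.44) = 0.2412.
Trapped volume = 545.0 × 0.2412 = 131.45 mL.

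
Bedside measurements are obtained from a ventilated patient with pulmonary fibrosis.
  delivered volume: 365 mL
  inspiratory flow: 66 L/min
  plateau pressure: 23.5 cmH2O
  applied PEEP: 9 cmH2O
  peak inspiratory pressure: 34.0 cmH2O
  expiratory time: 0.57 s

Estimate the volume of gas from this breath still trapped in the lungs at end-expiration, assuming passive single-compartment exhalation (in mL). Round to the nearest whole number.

Flow: 66 L/min ÷ 60 = 1.1 L/s.
R = (PIP − Pplat)/V̇ = (34.0 − 23.5) / 1.1 = 10.5/1.1 = 9.545 cmH2O·s/L.
C = Vt/(Pplat − PEEP) = 365.0 / (23.5 − 9) = 365.0/14.5 = 25.172 mL/cmH2O.
τ = R × C = 9.545 × 0.02517 L/cmH2O = 0.2402 s.
Fraction remaining = e^(−Te/τ) = e^(−0.57/0.2402) = 0.0932.
Trapped volume = 365.0 × 0.0932 = 34.018 mL.

34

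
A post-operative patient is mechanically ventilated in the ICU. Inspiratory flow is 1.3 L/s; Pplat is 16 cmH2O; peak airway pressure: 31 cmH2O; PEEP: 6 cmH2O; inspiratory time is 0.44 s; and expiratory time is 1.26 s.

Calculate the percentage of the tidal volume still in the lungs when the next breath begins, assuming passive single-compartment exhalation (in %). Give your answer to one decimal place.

14.8

Vt = flow × Ti = 1.3 L/s × 0.44 s × 1000 mL/L = 572.0 mL.
R = (PIP − Pplat)/V̇ = (31 − 16) / 1.3 = 15.0/1.3 = 11.538 cmH2O·s/L.
C = Vt/(Pplat − PEEP) = 572.0 / (16 − 6) = 572.0/10.0 = 57.2 mL/cmH2O.
τ = R × C = 11.538 × 0.0572 L/cmH2O = 0.66 s.
Fraction remaining at end-expiration = e^(−Te/τ) = e^(−1.26/0.66) = 0.1482 → 14.82%.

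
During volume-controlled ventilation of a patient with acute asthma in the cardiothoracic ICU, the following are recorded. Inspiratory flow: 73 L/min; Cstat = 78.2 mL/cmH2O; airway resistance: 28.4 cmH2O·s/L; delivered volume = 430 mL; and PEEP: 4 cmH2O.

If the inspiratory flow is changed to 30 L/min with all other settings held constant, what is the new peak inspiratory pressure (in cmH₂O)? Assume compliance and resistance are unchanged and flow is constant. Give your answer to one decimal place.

Flow: 73 L/min ÷ 60 = 1.2167 L/s.
New flow: 30 L/min ÷ 60 = 0.5 L/s.
PIP = Vt/C + R·V̇ + PEEP (constant-flow equation of motion).
Only the resistive term changes: ΔPIP = R × ΔV̇ = 28.4 × (0.5 − 1.2167) = 28.4 × -0.7167 = -20.354 cmH2O.
Original PIP = 430/78.2 + 28.4×1.2167 + 4 = 44.053 cmH2O; new PIP = 44.053 + (-20.354) = 23.699 cmH2O.

23.7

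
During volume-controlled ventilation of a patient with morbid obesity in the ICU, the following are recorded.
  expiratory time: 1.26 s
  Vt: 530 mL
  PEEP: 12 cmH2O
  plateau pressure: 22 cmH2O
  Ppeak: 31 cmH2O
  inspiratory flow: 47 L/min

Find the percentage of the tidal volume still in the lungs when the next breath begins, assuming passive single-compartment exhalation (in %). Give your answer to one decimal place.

Flow: 47 L/min ÷ 60 = 0.7833 L/s.
R = (PIP − Pplat)/V̇ = (31 − 22) / 0.7833 = 9.0/0.7833 = 11.49 cmH2O·s/L.
C = Vt/(Pplat − PEEP) = 530.0 / (22 − 12) = 530.0/10.0 = 53.0 mL/cmH2O.
τ = R × C = 11.49 × 0.053 L/cmH2O = 0.609 s.
Fraction remaining at end-expiration = e^(−Te/τ) = e^(−1.26/0.609) = 0.1263 → 12.63%.

12.6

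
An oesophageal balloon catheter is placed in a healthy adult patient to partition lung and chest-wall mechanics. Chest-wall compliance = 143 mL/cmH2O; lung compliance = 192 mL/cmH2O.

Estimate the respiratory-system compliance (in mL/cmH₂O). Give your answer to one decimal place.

Lung and chest wall are elastances in series: 1/Crs = 1/CL + 1/Ccw.
1/Crs = 1/192 + 1/143 = 0.0122.
Crs = 81.967 mL/cmH2O.

82.0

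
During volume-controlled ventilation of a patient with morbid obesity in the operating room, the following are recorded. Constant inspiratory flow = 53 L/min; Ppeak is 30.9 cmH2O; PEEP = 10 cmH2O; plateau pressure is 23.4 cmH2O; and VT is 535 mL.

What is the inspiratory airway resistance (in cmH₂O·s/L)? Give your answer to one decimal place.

8.5

Flow: 53 L/min ÷ 60 = 0.8833 L/s.
Raw = (PIP − Pplat) / flow = (30.9 − 23.4) / 0.8833 = 7.5 / 0.8833 = 8.491 cmH2O·s/L.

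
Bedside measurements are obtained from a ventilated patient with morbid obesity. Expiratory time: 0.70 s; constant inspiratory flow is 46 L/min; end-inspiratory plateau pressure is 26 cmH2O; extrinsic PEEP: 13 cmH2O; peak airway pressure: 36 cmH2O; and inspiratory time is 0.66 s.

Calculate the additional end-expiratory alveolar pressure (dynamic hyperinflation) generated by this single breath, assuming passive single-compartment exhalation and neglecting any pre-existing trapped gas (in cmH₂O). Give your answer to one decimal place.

Flow: 46 L/min ÷ 60 = 0.7667 L/s.
Vt = flow × Ti = 0.7667 L/s × 0.66 s × 1000 mL/L = 506.02 mL.
R = (PIP − Pplat)/V̇ = (36 − 26) / 0.7667 = 10.0/0.7667 = 13.043 cmH2O·s/L.
C = Vt/(Pplat − PEEP) = 506.02 / (26 − 13) = 506.02/13.0 = 38.925 mL/cmH2O.
τ = R × C = 13.043 × 0.03893 L/cmH2O = 0.5078 s.
Fraction remaining = e^(−Te/τ) = e^(−0.70/0.5078) = 0.252; trapped volume = 506.02 × 0.252 = 127.52 mL.
Additional alveolar pressure from trapping ≈ V_trapped / C = 127.52 / 38.925 = 3.276 cmH2O.

3.3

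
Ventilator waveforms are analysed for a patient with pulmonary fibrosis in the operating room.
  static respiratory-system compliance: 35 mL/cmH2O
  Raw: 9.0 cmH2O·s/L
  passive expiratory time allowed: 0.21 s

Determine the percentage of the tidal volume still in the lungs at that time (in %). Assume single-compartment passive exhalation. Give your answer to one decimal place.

51.3

τ = R × C = 9.0 × 35 mL/cmH2O = 9.0 × 0.035 L/cmH2O = 0.315 s.
Passive exhalation: V(t)/V₀ = e^(−t/τ) = e^(−0.21/0.315) = 0.5134.
Fraction remaining = 0.5134 → 51.34%.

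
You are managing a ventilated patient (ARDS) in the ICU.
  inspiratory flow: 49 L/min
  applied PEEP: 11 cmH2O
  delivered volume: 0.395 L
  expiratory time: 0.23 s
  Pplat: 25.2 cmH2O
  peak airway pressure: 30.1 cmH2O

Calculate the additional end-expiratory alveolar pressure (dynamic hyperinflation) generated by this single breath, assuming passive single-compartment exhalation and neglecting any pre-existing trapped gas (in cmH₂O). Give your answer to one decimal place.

Flow: 49 L/min ÷ 60 = 0.8167 L/s.
R = (PIP − Pplat)/V̇ = (30.1 − 25.2) / 0.8167 = 4.9/0.8167 = 6.0 cmH2O·s/L.
C = Vt/(Pplat − PEEP) = 395.0 / (25.2 − 11) = 395.0/14.2 = 27.817 mL/cmH2O.
τ = R × C = 6.0 × 0.02782 L/cmH2O = 0.1669 s.
Fraction remaining = e^(−Te/τ) = e^(−0.23/0.1669) = 0.2521; trapped volume = 395.0 × 0.2521 = 99.58 mL.
Additional alveolar pressure from trapping ≈ V_trapped / C = 99.58 / 27.817 = 3.58 cmH2O.

3.6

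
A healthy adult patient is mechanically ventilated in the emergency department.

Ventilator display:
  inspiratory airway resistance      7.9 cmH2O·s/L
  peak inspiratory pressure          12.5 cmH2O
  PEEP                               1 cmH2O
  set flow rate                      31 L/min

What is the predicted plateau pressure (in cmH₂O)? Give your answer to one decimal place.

8.4

Flow: 31 L/min ÷ 60 = 0.5167 L/s.
Pplat = PIP − Raw × flow = 12.5 − 7.9 × 0.5167 = 12.5 − 4.082 = 8.418 cmH2O.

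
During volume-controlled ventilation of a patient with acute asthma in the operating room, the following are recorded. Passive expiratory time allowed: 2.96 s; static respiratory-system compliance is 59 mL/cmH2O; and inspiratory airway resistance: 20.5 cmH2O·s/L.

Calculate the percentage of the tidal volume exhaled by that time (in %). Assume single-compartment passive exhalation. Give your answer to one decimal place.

91.3

τ = R × C = 20.5 × 59 mL/cmH2O = 20.5 × 0.059 L/cmH2O = 1.21 s.
Passive exhalation: V(t)/V₀ = e^(−t/τ) = e^(−2.96/1.21) = 0.08662.
Fraction exhaled = 1 − 0.08662 = 0.9134 → 91.34%.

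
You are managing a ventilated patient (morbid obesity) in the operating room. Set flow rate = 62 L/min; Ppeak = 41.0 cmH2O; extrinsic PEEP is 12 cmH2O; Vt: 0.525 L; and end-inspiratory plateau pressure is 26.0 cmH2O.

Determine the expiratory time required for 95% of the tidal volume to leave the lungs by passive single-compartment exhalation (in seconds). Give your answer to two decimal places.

1.63

Flow: 62 L/min ÷ 60 = 1.0333 L/s.
R = (PIP − Pplat)/V̇ = (41.0 − 26.0) / 1.0333 = 15.0/1.0333 = 14.517 cmH2O·s/L.
C = Vt/(Pplat − PEEP) = 525.0 / (26.0 − 12) = 525.0/14.0 = 37.5 mL/cmH2O.
τ = R × C = 14.517 × 0.0375 L/cmH2O = 0.5444 s.
t = −τ·ln(1 − 0.95) = −0.5444·ln(0.05) = 1.631 s.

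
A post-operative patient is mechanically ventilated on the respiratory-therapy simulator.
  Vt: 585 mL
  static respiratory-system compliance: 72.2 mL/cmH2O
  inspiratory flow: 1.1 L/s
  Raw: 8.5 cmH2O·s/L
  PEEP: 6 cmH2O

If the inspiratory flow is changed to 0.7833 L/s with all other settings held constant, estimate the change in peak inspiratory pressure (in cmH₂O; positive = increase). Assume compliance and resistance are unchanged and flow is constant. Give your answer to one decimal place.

PIP = Vt/C + R·V̇ + PEEP (constant-flow equation of motion).
Only the resistive term changes: ΔPIP = R × ΔV̇ = 8.5 × (0.7833 − 1.1) = 8.5 × -0.3167 = -2.692 cmH2O.

-2.7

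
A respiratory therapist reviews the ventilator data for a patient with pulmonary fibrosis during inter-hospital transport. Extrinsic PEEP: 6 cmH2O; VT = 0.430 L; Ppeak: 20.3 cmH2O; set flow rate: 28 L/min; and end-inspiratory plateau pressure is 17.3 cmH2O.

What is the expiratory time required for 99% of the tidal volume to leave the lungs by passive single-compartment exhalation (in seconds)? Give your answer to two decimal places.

1.13

Flow: 28 L/min ÷ 60 = 0.4667 L/s.
R = (PIP − Pplat)/V̇ = (20.3 − 17.3) / 0.4667 = 3.0/0.4667 = 6.428 cmH2O·s/L.
C = Vt/(Pplat − PEEP) = 430.0 / (17.3 − 6) = 430.0/11.3 = 38.053 mL/cmH2O.
τ = R × C = 6.428 × 0.03805 L/cmH2O = 0.2446 s.
t = −τ·ln(1 − 0.99) = −0.2446·ln(0.01) = 1.126 s.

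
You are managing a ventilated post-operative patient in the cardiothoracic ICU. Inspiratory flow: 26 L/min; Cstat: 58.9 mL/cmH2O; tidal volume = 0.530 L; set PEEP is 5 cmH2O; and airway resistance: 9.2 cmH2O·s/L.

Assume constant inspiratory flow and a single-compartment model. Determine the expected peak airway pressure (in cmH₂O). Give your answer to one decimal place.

Flow: 26 L/min ÷ 60 = 0.4333 L/s.
Equation of motion (constant flow): PIP = Vt/C + R·V̇ + PEEP.
PIP = 530/58.9 + 9.2×0.4333 + 5 = 8.998 + 3.986 + 5 = 17.984 cmH2O.

18.0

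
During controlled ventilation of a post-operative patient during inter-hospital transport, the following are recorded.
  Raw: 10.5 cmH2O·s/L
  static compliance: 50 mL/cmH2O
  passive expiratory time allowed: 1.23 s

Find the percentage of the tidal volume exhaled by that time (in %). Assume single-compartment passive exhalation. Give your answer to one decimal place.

τ = R × C = 10.5 × 50 mL/cmH2O = 10.5 × 0.050 L/cmH2O = 0.525 s.
Passive exhalation: V(t)/V₀ = e^(−t/τ) = e^(−1.23/0.525) = 0.09605.
Fraction exhaled = 1 − 0.09605 = 0.904 → 90.4%.

90.4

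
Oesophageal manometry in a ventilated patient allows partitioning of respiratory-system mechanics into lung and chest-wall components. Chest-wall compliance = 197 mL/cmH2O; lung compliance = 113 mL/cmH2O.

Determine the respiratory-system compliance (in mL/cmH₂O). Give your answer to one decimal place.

Lung and chest wall are elastances in series: 1/Crs = 1/CL + 1/Ccw.
1/Crs = 1/113 + 1/197 = 0.01393.
Crs = 71.788 mL/cmH2O.

71.8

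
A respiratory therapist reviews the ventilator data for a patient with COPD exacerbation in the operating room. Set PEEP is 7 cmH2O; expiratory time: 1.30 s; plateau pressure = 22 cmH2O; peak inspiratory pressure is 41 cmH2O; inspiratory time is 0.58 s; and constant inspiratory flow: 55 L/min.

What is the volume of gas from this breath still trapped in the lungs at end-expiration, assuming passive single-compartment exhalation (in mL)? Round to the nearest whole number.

Flow: 55 L/min ÷ 60 = 0.9167 L/s.
Vt = flow × Ti = 0.9167 L/s × 0.58 s × 1000 mL/L = 531.69 mL.
R = (PIP − Pplat)/V̇ = (41 − 22) / 0.9167 = 19.0/0.9167 = 20.727 cmH2O·s/L.
C = Vt/(Pplat − PEEP) = 531.69 / (22 − 7) = 531.69/15.0 = 35.446 mL/cmH2O.
τ = R × C = 20.727 × 0.03545 L/cmH2O = 0.7348 s.
Fraction remaining = e^(−Te/τ) = e^(−1.30/0.7348) = 0.1705.
Trapped volume = 531.69 × 0.1705 = 90.653 mL.

91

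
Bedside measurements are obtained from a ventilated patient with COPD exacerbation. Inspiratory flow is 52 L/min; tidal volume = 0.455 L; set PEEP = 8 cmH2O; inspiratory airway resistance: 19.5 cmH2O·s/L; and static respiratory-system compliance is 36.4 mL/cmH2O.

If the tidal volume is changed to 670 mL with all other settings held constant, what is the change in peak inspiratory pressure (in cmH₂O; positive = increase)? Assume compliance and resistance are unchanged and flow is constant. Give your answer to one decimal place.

5.9

PIP = Vt/C + R·V̇ + PEEP (constant-flow equation of motion).
Only the elastic term changes: ΔPIP = ΔVt / C = (670 − 455) / 36.4 = 5.907 cmH2O.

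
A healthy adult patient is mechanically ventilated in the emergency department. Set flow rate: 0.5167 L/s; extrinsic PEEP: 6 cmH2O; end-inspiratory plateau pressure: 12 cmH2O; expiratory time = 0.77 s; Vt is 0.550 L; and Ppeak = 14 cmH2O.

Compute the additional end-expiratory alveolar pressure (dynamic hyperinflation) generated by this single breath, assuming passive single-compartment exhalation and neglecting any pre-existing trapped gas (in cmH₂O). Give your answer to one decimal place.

0.7

R = (PIP − Pplat)/V̇ = (14 − 12) / 0.5167 = 2.0/0.5167 = 3.871 cmH2O·s/L.
C = Vt/(Pplat − PEEP) = 550.0 / (12 − 6) = 550.0/6.0 = 91.667 mL/cmH2O.
τ = R × C = 3.871 × 0.09167 L/cmH2O = 0.3549 s.
Fraction remaining = e^(−Te/τ) = e^(−0.77/0.3549) = 0.1142; trapped volume = 550.0 × 0.1142 = 62.81 mL.
Additional alveolar pressure from trapping ≈ V_trapped / C = 62.81 / 91.667 = 0.6852 cmH2O.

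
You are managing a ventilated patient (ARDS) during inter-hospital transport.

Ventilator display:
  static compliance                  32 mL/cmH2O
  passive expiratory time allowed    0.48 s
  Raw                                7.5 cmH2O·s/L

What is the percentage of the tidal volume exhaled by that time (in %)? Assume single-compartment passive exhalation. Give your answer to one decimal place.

τ = R × C = 7.5 × 32 mL/cmH2O = 7.5 × 0.032 L/cmH2O = 0.24 s.
Passive exhalation: V(t)/V₀ = e^(−t/τ) = e^(−0.48/0.24) = 0.1353.
Fraction exhaled = 1 − 0.1353 = 0.8647 → 86.47%.

86.5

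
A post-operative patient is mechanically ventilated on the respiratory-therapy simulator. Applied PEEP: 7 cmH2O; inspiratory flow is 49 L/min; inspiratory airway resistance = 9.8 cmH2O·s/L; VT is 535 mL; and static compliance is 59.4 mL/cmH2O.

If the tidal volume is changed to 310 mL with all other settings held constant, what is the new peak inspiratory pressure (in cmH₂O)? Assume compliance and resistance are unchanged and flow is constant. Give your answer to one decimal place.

Flow: 49 L/min ÷ 60 = 0.8167 L/s.
PIP = Vt/C + R·V̇ + PEEP (constant-flow equation of motion).
Only the elastic term changes: ΔPIP = ΔVt / C = (310 − 535) / 59.4 = -3.788 cmH2O.
Original PIP = 535/59.4 + 9.8×0.8167 + 7 = 24.01 cmH2O; new PIP = 24.01 + (-3.788) = 20.222 cmH2O.

20.2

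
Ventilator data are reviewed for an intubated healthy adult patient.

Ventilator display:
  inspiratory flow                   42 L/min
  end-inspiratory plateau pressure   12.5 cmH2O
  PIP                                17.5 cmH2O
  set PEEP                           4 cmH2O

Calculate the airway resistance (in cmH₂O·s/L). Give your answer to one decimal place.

Flow: 42 L/min ÷ 60 = 0.7 L/s.
Raw = (PIP − Pplat) / flow = (17.5 − 12.5) / 0.7 = 5.0 / 0.7 = 7.143 cmH2O·s/L.

7.1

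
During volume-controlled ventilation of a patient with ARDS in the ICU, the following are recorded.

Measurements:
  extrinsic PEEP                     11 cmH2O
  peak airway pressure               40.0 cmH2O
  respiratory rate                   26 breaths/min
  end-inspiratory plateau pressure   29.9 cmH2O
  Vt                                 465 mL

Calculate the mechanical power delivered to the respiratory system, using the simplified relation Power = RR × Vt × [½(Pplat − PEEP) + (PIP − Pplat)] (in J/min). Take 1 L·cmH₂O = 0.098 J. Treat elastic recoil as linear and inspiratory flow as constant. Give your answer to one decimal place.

Per-breath work = Vt × [½(Pplat−PEEP) + (PIP−Pplat)] = 0.465 × [0.5×18.9 + 10.1] = 0.465 × 19.55 = 9.091 L·cmH2O.
Power = 26 × 9.091 = 236.37 L·cmH2O/min.
× 0.098 J/(L·cmH2O) → 23.164 J/min.

23.2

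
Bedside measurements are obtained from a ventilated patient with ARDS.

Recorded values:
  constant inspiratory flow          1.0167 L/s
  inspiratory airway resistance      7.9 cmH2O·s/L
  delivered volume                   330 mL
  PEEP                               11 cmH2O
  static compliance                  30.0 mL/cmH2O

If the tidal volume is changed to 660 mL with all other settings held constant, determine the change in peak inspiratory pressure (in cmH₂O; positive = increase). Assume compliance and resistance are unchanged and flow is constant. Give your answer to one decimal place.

11.0

PIP = Vt/C + R·V̇ + PEEP (constant-flow equation of motion).
Only the elastic term changes: ΔPIP = ΔVt / C = (660 − 330) / 30.0 = 11.0 cmH2O.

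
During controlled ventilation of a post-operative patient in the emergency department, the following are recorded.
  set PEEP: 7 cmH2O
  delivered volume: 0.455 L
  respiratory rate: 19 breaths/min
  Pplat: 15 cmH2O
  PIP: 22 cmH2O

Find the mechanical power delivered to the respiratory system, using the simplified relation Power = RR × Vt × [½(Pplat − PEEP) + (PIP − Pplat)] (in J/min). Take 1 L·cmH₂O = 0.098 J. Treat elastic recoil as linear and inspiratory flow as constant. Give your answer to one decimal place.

9.3

Per-breath work = Vt × [½(Pplat−PEEP) + (PIP−Pplat)] = 0.455 × [0.5×8.0 + 7.0] = 0.455 × 11.0 = 5.005 L·cmH2O.
Power = 19 × 5.005 = 95.095 L·cmH2O/min.
× 0.098 J/(L·cmH2O) → 9.319 J/min.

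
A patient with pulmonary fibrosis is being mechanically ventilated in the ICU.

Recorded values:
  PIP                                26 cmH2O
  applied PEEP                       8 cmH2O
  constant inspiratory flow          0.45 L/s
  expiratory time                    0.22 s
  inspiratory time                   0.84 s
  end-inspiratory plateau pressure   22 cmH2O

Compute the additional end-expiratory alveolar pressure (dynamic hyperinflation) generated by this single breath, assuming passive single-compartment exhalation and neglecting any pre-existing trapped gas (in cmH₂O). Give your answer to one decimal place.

5.6

Vt = flow × Ti = 0.45 L/s × 0.84 s × 1000 mL/L = 378.0 mL.
R = (PIP − Pplat)/V̇ = (26 − 22) / 0.45 = 4.0/0.45 = 8.889 cmH2O·s/L.
C = Vt/(Pplat − PEEP) = 378.0 / (22 − 8) = 378.0/14.0 = 27.0 mL/cmH2O.
τ = R × C = 8.889 × 0.027 L/cmH2O = 0.24 s.
Fraction remaining = e^(−Te/τ) = e^(−0.22/0.24) = 0.3998; trapped volume = 378.0 × 0.3998 = 151.12 mL.
Additional alveolar pressure from trapping ≈ V_trapped / C = 151.12 / 27.0 = 5.597 cmH2O.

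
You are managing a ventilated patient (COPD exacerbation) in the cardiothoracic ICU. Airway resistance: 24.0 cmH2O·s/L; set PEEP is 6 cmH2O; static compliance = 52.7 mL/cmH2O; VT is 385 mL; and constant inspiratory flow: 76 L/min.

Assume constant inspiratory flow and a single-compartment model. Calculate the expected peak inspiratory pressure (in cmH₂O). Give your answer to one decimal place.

43.7

Flow: 76 L/min ÷ 60 = 1.2667 L/s.
Equation of motion (constant flow): PIP = Vt/C + R·V̇ + PEEP.
PIP = 385/52.7 + 24.0×1.2667 + 6 = 7.306 + 30.401 + 6 = 43.707 cmH2O.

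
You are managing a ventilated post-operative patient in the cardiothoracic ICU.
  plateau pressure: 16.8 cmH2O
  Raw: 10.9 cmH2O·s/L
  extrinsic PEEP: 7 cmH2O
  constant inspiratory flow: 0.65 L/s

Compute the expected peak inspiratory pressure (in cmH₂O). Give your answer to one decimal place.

23.9

PIP = Pplat + Raw × flow = 16.8 + 10.9 × 0.65 = 16.8 + 7.085 = 23.885 cmH2O.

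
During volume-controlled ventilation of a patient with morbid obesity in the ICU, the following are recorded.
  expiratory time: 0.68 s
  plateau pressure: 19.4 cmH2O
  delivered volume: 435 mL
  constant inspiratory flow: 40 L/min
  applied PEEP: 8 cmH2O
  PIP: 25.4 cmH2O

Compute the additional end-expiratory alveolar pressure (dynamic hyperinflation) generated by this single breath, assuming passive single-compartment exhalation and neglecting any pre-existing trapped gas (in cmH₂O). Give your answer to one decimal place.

1.6

Flow: 40 L/min ÷ 60 = 0.6667 L/s.
R = (PIP − Pplat)/V̇ = (25.4 − 19.4) / 0.6667 = 6.0/0.6667 = 9.0 cmH2O·s/L.
C = Vt/(Pplat − PEEP) = 435.0 / (19.4 − 8) = 435.0/11.4 = 38.158 mL/cmH2O.
τ = R × C = 9.0 × 0.03816 L/cmH2O = 0.3434 s.
Fraction remaining = e^(−Te/τ) = e^(−0.68/0.3434) = 0.138; trapped volume = 435.0 × 0.138 = 60.03 mL.
Additional alveolar pressure from trapping ≈ V_trapped / C = 60.03 / 38.158 = 1.573 cmH2O.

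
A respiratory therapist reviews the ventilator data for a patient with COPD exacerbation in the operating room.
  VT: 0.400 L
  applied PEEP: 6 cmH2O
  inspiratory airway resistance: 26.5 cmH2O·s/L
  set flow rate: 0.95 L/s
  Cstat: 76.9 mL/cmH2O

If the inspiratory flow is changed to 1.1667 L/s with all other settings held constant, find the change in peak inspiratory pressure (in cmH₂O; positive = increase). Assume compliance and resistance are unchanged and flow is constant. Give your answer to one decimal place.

5.7

PIP = Vt/C + R·V̇ + PEEP (constant-flow equation of motion).
Only the resistive term changes: ΔPIP = R × ΔV̇ = 26.5 × (1.1667 − 0.95) = 26.5 × 0.2167 = 5.743 cmH2O.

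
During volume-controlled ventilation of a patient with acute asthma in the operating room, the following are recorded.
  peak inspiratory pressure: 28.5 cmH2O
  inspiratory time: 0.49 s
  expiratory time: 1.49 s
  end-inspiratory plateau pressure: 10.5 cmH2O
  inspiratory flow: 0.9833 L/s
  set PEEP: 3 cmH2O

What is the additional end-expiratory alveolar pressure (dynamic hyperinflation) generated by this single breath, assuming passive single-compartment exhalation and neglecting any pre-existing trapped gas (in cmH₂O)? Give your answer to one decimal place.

2.1

Vt = flow × Ti = 0.9833 L/s × 0.49 s × 1000 mL/L = 481.82 mL.
R = (PIP − Pplat)/V̇ = (28.5 − 10.5) / 0.9833 = 18.0/0.9833 = 18.306 cmH2O·s/L.
C = Vt/(Pplat − PEEP) = 481.82 / (10.5 − 3) = 481.82/7.5 = 64.243 mL/cmH2O.
τ = R × C = 18.306 × 0.06424 L/cmH2O = 1.176 s.
Fraction remaining = e^(−Te/τ) = e^(−1.49/1.176) = 0.2817; trapped volume = 481.82 × 0.2817 = 135.73 mL.
Additional alveolar pressure from trapping ≈ V_trapped / C = 135.73 / 64.243 = 2.113 cmH2O.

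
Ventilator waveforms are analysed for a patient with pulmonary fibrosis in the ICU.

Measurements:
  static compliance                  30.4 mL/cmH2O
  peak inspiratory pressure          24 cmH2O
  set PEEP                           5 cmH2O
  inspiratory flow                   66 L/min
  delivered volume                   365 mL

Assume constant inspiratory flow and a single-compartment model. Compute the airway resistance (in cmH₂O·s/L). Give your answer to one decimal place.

6.4

Flow: 66 L/min ÷ 60 = 1.1 L/s.
Equation of motion (constant flow): PIP = Vt/C + R·V̇ + PEEP.
R·V̇ = PIP − Vt/C − PEEP = 24 − 365/30.4 − 5 = 24 − 12.007 − 5 = 6.993 cmH2O.
R = 6.993 / 1.1 = 6.357 cmH2O·s/L.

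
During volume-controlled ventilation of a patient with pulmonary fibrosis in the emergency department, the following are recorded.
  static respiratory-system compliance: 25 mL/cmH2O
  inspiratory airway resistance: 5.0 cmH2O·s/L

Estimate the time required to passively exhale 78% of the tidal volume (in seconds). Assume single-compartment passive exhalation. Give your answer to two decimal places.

τ = R × C = 5.0 × 25 mL/cmH2O = 5.0 × 0.025 L/cmH2O = 0.125 s.
Exhaled fraction f = 1 − e^(−t/τ) → t = −τ·ln(1 − f) = −0.125·ln(0.22) = 0.1893 s.

0.19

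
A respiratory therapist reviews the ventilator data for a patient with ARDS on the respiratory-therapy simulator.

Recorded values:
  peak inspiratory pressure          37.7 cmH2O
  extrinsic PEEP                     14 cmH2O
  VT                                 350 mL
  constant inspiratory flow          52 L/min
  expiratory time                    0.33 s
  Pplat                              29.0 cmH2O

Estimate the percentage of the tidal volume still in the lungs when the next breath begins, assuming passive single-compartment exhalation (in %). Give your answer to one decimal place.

24.4

Flow: 52 L/min ÷ 60 = 0.8667 L/s.
R = (PIP − Pplat)/V̇ = (37.7 − 29.0) / 0.8667 = 8.7/0.8667 = 10.038 cmH2O·s/L.
C = Vt/(Pplat − PEEP) = 350.0 / (29.0 − 14) = 350.0/15.0 = 23.333 mL/cmH2O.
τ = R × C = 10.038 × 0.02333 L/cmH2O = 0.2342 s.
Fraction remaining at end-expiration = e^(−Te/τ) = e^(−0.33/0.2342) = 0.2444 → 24.44%.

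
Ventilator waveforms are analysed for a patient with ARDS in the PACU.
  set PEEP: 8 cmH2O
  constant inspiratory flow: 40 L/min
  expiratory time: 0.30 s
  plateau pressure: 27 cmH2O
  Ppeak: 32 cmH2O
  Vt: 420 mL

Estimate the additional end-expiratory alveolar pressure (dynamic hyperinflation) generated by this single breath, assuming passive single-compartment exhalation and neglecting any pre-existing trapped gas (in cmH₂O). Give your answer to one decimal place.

3.1

Flow: 40 L/min ÷ 60 = 0.6667 L/s.
R = (PIP − Pplat)/V̇ = (32 − 27) / 0.6667 = 5.0/0.6667 = 7.5 cmH2O·s/L.
C = Vt/(Pplat − PEEP) = 420.0 / (27 − 8) = 420.0/19.0 = 22.105 mL/cmH2O.
τ = R × C = 7.5 × 0.02211 L/cmH2O = 0.1658 s.
Fraction remaining = e^(−Te/τ) = e^(−0.30/0.1658) = 0.1638; trapped volume = 420.0 × 0.1638 = 68.796 mL.
Additional alveolar pressure from trapping ≈ V_trapped / C = 68.796 / 22.105 = 3.112 cmH2O.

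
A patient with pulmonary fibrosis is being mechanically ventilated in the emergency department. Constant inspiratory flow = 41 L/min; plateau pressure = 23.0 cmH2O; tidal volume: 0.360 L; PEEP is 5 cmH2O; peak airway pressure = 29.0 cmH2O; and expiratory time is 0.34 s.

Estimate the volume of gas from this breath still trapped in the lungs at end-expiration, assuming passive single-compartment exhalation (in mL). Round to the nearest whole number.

Flow: 41 L/min ÷ 60 = 0.6833 L/s.
R = (PIP − Pplat)/V̇ = (29.0 − 23.0) / 0.6833 = 6.0/0.6833 = 8.781 cmH2O·s/L.
C = Vt/(Pplat − PEEP) = 360.0 / (23.0 − 5) = 360.0/18.0 = 20.0 mL/cmH2O.
τ = R × C = 8.781 × 0.02 L/cmH2O = 0.1756 s.
Fraction remaining = e^(−Te/τ) = e^(−0.34/0.1756) = 0.1442.
Trapped volume = 360.0 × 0.1442 = 51.912 mL.

52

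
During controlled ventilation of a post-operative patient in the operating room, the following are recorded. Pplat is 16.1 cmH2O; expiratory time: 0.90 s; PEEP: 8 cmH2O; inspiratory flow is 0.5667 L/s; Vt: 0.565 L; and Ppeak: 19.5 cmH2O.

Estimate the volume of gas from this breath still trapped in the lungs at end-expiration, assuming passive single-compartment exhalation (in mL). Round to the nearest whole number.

R = (PIP − Pplat)/V̇ = (19.5 − 16.1) / 0.5667 = 3.4/0.5667 = 6.0 cmH2O·s/L.
C = Vt/(Pplat − PEEP) = 565.0 / (16.1 − 8) = 565.0/8.1 = 69.753 mL/cmH2O.
τ = R × C = 6.0 × 0.06975 L/cmH2O = 0.4185 s.
Fraction remaining = e^(−Te/τ) = e^(−0.90/0.4185) = 0.1164.
Trapped volume = 565.0 × 0.1164 = 65.766 mL.

66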